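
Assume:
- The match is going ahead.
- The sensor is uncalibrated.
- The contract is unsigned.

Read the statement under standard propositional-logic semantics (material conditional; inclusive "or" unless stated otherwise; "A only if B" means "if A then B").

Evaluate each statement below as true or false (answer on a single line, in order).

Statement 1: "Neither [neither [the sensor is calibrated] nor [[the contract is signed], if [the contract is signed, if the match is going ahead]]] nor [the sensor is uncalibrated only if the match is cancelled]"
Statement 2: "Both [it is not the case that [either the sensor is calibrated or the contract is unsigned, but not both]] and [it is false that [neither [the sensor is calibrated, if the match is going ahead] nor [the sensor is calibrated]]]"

Statement 1 T / Statement 2 F

Let R = "the sensor is calibrated" (False), S = "the match is cancelled" (False), H = "the contract is signed" (False).

Statement 1: This is (R nor ((not S -> H) -> H)) nor (not R -> S).

not S = not False = True
not S -> H = True -> False = False
(not S -> H) -> H = False -> False = True
R nor ((not S -> H) -> H) = False nor True = False
not R = not False = True
not R -> S = True -> False = False
(R nor ((not S -> H) -> H)) nor (not R -> S) = False nor False = True
Hence Statement 1 is true.

Statement 2: This is not (R xor not H) and not ((not S -> R) nor R).

not H = not False = True
R xor not H = False xor True = True
not (R xor not H) = not True = False
not S = not False = True
not S -> R = True -> False = False
(not S -> R) nor R = False nor False = True
not ((not S -> R) nor R) = not True = False
not (R xor not H) and not ((not S -> R) nor R) = False and False = False
Hence Statement 2 is false.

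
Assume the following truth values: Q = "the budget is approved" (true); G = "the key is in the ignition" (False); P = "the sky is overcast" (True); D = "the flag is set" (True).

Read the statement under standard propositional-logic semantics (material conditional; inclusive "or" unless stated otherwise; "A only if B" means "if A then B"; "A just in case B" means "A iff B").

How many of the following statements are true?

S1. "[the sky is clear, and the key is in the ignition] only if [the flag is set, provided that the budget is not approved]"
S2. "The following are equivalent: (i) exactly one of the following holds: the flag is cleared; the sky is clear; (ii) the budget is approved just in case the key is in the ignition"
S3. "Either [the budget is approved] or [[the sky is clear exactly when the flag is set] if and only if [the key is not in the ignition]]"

S1: In symbols: (~P & G) -> (~Q -> D)

~P = ~T = F
~P & G = F & F = F
~Q = ~T = F
~Q -> D = F -> T = T
(~P & G) -> (~Q -> D) = F -> T = T
Hence S1 is true.

S2: This is (~D xor ~P) <-> (Q <-> G).

~D = ~T = F
~P = ~T = F
~D xor ~P = F xor F = F
Q <-> G = T <-> F = F
(~D xor ~P) <-> (Q <-> G) = F <-> F = T
So S2 is true.

S3: In symbols: Q | ((~P <-> D) <-> ~G)

~P = ~T = F
~P <-> D = F <-> T = F
~G = ~F = T
(~P <-> D) <-> ~G = F <-> T = F
Q | ((~P <-> D) <-> ~G) = T | F = T
Hence S3 is true.

Count: 3.

3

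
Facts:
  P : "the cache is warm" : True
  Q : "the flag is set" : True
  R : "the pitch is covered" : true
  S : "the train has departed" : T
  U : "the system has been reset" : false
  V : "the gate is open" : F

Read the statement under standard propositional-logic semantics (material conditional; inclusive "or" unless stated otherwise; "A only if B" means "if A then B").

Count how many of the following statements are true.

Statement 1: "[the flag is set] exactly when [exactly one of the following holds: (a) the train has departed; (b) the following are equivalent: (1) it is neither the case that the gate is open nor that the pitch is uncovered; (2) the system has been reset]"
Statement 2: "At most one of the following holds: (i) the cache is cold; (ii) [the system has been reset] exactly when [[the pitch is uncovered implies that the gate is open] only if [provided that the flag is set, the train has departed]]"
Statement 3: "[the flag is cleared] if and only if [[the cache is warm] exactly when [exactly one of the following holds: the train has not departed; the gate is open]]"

Statement 1: This is Q iff (S xor ((V nor not R) iff U)).

not R = not True = False
V nor not R = False nor False = True
(V nor not R) iff U = True iff False = False
S xor ((V nor not R) iff U) = True xor False = True
Q iff (S xor ((V nor not R) iff U)) = True iff True = True
So Statement 1 is true.

Statement 2: In symbols: not P nand (U iff ((not R -> V) -> (Q -> S)))

not P = not True = False
not R = not True = False
not R -> V = False -> False = True
Q -> S = True -> True = True
(not R -> V) -> (Q -> S) = True -> True = True
U iff ((not R -> V) -> (Q -> S)) = False iff True = False
not P nand (U iff ((not R -> V) -> (Q -> S))) = False nand False = True
Hence Statement 2 is true.

Statement 3: Formalization: not Q iff (P iff (not S xor V))

not Q = not True = False
not S = not True = False
not S xor V = False xor False = False
P iff (not S xor V) = True iff False = False
not Q iff (P iff (not S xor V)) = False iff False = True
Thus Statement 3 is true.

True statements: 3 (Statement 1, Statement 2, Statement 3).

3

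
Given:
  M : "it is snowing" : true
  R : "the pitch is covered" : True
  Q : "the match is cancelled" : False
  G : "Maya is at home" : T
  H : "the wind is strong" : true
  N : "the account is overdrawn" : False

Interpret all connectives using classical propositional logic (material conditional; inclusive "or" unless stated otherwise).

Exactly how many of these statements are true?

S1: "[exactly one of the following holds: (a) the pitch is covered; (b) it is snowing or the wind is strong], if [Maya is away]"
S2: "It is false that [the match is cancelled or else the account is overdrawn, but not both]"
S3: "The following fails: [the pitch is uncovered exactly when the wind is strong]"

3

S1: Formalization: not G -> (R xor (M or H))

not G = not True = False
M or H = True or True = True
R xor (M or H) = True xor True = False
not G -> (R xor (M or H)) = False -> False = True
Thus S1 is true.

S2: Formalization: not (Q xor N)

Q xor N = False xor False = False
not (Q xor N) = not False = True
Thus S2 is true.

S3: This is not (not R iff H).

not R = not True = False
not R iff H = False iff True = False
not (not R iff H) = not False = True
So S3 is true.

Count: 3.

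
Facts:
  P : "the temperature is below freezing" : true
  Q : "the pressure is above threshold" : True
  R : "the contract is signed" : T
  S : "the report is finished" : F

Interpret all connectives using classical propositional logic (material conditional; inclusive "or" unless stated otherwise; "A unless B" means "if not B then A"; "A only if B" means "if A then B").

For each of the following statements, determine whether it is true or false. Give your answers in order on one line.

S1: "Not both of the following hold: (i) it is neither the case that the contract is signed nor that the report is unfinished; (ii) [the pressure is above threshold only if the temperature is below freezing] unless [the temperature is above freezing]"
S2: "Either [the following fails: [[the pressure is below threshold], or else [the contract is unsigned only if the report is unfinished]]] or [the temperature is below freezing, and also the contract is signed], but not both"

S1 T / S2 T

S1: In symbols: (R ↓ ¬S) ↑ ((Q → P) ∨ ¬P)

¬S = ¬F = T
R ↓ ¬S = T ↓ T = F
Q → P = T → T = T
¬P = ¬T = F
(Q → P) ∨ ¬P = T ∨ F = T
(R ↓ ¬S) ↑ ((Q → P) ∨ ¬P) = F ↑ T = T
So S1 is true.

S2: Parsed as ¬(¬Q ∨ (¬R → ¬S)) ⊕ (P ∧ R)

¬Q = ¬T = F
¬R = ¬T = F
¬S = ¬F = T
¬R → ¬S = F → T = T
¬Q ∨ (¬R → ¬S) = F ∨ T = T
¬(¬Q ∨ (¬R → ¬S)) = ¬T = F
P ∧ R = T ∧ T = T
¬(¬Q ∨ (¬R → ¬S)) ⊕ (P ∧ R) = F ⊕ T = T
Thus S2 is true.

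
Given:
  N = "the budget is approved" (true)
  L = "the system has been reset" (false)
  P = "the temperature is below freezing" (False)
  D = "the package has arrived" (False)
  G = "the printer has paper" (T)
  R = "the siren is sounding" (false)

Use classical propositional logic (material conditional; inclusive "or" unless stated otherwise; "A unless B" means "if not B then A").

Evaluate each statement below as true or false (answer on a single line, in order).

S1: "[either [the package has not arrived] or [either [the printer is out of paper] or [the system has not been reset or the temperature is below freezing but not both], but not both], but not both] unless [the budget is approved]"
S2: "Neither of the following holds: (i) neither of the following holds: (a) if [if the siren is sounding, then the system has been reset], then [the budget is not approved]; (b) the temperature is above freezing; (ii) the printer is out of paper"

S1: This is (not D xor (not G xor (not L xor P))) or N.

not D = not False = True
not G = not True = False
not L = not False = True
not L xor P = True xor False = True
not G xor (not L xor P) = False xor True = True
not D xor (not G xor (not L xor P)) = True xor True = False
(not D xor (not G xor (not L xor P))) or N = False or True = True
Hence S1 is true.

S2: Formalization: (((R -> L) -> not N) nor not P) nor not G

R -> L = False -> False = True
not N = not True = False
(R -> L) -> not N = True -> False = False
not P = not False = True
((R -> L) -> not N) nor not P = False nor True = False
not G = not True = False
(((R -> L) -> not N) nor not P) nor not G = False nor False = True
Hence S2 is true.

S1 True, S2 True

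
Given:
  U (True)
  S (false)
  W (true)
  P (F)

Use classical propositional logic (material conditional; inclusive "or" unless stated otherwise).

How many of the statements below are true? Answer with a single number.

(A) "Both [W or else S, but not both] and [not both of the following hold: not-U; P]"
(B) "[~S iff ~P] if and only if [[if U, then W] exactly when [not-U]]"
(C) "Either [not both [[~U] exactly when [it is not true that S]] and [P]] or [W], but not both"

(A): This is (W ⊕ S) ∧ (¬U ↑ P).

W ⊕ S = T ⊕ F = T
¬U = ¬T = F
¬U ↑ P = F ↑ F = T
(W ⊕ S) ∧ (¬U ↑ P) = T ∧ T = T
Hence (A) is true.

(B): This is (¬S ↔ ¬P) ↔ ((U → W) ↔ ¬U).

¬S = ¬F = T
¬P = ¬F = T
¬S ↔ ¬P = T ↔ T = T
U → W = T → T = T
¬U = ¬T = F
(U → W) ↔ ¬U = T ↔ F = F
(¬S ↔ ¬P) ↔ ((U → W) ↔ ¬U) = T ↔ F = F
So (B) is false.

(C): This is ((¬U ↔ ¬S) ↑ P) ⊕ W.

¬U = ¬T = F
¬S = ¬F = T
¬U ↔ ¬S = F ↔ T = F
(¬U ↔ ¬S) ↑ P = F ↑ F = T
((¬U ↔ ¬S) ↑ P) ⊕ W = T ⊕ T = F
Hence (C) is false.

True statements: 1 ((A)).

1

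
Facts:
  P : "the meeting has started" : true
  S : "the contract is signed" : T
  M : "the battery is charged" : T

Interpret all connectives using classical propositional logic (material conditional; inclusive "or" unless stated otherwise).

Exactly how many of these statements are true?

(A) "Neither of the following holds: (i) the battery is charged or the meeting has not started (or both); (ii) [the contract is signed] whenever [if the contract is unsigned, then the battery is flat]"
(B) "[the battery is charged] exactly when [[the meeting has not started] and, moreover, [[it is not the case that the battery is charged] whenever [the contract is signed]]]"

(A): Parsed as (M ∨ ¬P) ↓ ((¬S → ¬M) → S)

¬P = ¬T = F
M ∨ ¬P = T ∨ F = T
¬S = ¬T = F
¬M = ¬T = F
¬S → ¬M = F → F = T
(¬S → ¬M) → S = T → T = T
(M ∨ ¬P) ↓ ((¬S → ¬M) → S) = T ↓ T = F
Hence (A) is false.

(B): In symbols: M ↔ (¬P ∧ (S → ¬M))

¬P = ¬T = F
¬M = ¬T = F
S → ¬M = T → F = F
¬P ∧ (S → ¬M) = F ∧ F = F
M ↔ (¬P ∧ (S → ¬M)) = T ↔ F = F
So (B) is false.

True statements: 0 (none).

0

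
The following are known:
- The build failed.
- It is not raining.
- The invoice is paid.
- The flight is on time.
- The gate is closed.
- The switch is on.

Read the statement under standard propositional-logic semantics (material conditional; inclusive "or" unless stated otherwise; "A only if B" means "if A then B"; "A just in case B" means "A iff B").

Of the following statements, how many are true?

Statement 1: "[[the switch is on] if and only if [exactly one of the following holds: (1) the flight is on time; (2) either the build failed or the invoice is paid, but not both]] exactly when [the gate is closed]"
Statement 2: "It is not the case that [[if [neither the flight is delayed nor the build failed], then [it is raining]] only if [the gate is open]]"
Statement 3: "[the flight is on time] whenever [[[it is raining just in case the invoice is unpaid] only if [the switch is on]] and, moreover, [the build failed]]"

Let G = "the switch is on" (True), Q = "the flight is delayed" (False), H = "the build passed" (False), R = "the invoice is paid" (True), N = "the gate is open" (False), W = "it is raining" (False).

Statement 1: In symbols: (G iff (not Q xor (not H xor R))) iff not N

not Q = not False = True
not H = not False = True
not H xor R = True xor True = False
not Q xor (not H xor R) = True xor False = True
G iff (not Q xor (not H xor R)) = True iff True = True
not N = not False = True
(G iff (not Q xor (not H xor R))) iff not N = True iff True = True
Thus Statement 1 is true.

Statement 2: Formalization: not (((Q nor not H) -> W) -> N)

not H = not False = True
Q nor not H = False nor True = False
(Q nor not H) -> W = False -> False = True
((Q nor not H) -> W) -> N = True -> False = False
not (((Q nor not H) -> W) -> N) = not False = True
Hence Statement 2 is true.

Statement 3: In symbols: (((W iff not R) -> G) and not H) -> not Q

not R = not True = False
W iff not R = False iff False = True
(W iff not R) -> G = True -> True = True
not H = not False = True
((W iff not R) -> G) and not H = True and True = True
not Q = not False = True
(((W iff not R) -> G) and not H) -> not Q = True -> True = True
Thus Statement 3 is true.

Count: 3.

3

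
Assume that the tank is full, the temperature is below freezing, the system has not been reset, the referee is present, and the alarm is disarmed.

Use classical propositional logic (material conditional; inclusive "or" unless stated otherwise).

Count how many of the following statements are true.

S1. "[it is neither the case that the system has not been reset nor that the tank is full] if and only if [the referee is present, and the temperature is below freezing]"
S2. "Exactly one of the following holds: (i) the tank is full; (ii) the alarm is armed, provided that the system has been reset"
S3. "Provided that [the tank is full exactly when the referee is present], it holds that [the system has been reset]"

Let R = "the system has been reset" (F), P = "the tank is full" (T), S = "the referee is present" (T), Q = "the temperature is below freezing" (T), U = "the alarm is armed" (F).

S1: In symbols: (¬R ↓ P) ↔ (S ∧ Q)

¬R = ¬F = T
¬R ↓ P = T ↓ T = F
S ∧ Q = T ∧ T = T
(¬R ↓ P) ↔ (S ∧ Q) = F ↔ T = F
Thus S1 is false.

S2: In symbols: P ⊕ (R → U)

R → U = F → F = T
P ⊕ (R → U) = T ⊕ T = F
So S2 is false.

S3: Parsed as (P ↔ S) → R

P ↔ S = T ↔ T = T
(P ↔ S) → R = T → F = F
Hence S3 is false.

True statements: 0 (none).

0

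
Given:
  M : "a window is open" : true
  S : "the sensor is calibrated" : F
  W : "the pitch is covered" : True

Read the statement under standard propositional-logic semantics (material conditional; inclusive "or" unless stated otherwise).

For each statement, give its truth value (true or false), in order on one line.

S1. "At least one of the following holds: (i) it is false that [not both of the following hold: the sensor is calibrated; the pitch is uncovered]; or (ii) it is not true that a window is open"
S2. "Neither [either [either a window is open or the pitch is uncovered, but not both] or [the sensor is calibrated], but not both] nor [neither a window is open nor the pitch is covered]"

S1: In symbols: not (S nand not W) or not M

not W = not True = False
S nand not W = False nand False = True
not (S nand not W) = not True = False
not M = not True = False
not (S nand not W) or not M = False or False = False
Thus S1 is false.

S2: In symbols: ((M xor not W) xor S) nor (M nor W)

not W = not True = False
M xor not W = True xor False = True
(M xor not W) xor S = True xor False = True
M nor W = True nor True = False
((M xor not W) xor S) nor (M nor W) = True nor False = False
So S2 is false.

S1 false; S2 false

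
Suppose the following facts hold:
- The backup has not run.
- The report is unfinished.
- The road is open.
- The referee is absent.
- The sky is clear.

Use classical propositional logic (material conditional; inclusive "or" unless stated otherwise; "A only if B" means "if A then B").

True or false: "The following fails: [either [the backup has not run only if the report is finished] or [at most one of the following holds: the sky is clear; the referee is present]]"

Let Q = "the backup has run" (F), L = "the report is finished" (F), D = "the sky is overcast" (F), W = "the referee is present" (F).
Formalization: ~((~Q -> L) | (~D nand W))

~Q = ~F = T
~Q -> L = T -> F = F
~D = ~F = T
~D nand W = T nand F = T
(~Q -> L) | (~D nand W) = F | T = T
~((~Q -> L) | (~D nand W)) = ~T = F

False.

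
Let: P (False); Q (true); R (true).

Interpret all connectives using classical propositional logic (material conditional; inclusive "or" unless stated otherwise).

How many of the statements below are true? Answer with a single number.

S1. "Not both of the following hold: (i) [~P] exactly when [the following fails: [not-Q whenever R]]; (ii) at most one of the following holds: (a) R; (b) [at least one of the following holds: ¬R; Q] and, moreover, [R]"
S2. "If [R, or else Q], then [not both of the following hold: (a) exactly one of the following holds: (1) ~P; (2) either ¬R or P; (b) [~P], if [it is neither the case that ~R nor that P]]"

S1: This is (¬P ↔ ¬(R → ¬Q)) ↑ (R ↑ ((¬R ∨ Q) ∧ R)).

¬P = ¬F = T
¬Q = ¬T = F
R → ¬Q = T → F = F
¬(R → ¬Q) = ¬F = T
¬P ↔ ¬(R → ¬Q) = T ↔ T = T
¬R = ¬T = F
¬R ∨ Q = F ∨ T = T
(¬R ∨ Q) ∧ R = T ∧ T = T
R ↑ ((¬R ∨ Q) ∧ R) = T ↑ T = F
(¬P ↔ ¬(R → ¬Q)) ↑ (R ↑ ((¬R ∨ Q) ∧ R)) = T ↑ F = T
Thus S1 is true.

S2: Parsed as (R ∨ Q) → ((¬P ⊕ (¬R ∨ P)) ↑ ((¬R ↓ P) → ¬P))

R ∨ Q = T ∨ T = T
¬P = ¬F = T
¬R = ¬T = F
¬R ∨ P = F ∨ F = F
¬P ⊕ (¬R ∨ P) = T ⊕ F = T
¬R = ¬T = F
¬R ↓ P = F ↓ F = T
¬P = ¬F = T
(¬R ↓ P) → ¬P = T → T = T
(¬P ⊕ (¬R ∨ P)) ↑ ((¬R ↓ P) → ¬P) = T ↑ T = F
(R ∨ Q) → ((¬P ⊕ (¬R ∨ P)) ↑ ((¬R ↓ P) → ¬P)) = T → F = F
Hence S2 is false.

True statements: 1.

1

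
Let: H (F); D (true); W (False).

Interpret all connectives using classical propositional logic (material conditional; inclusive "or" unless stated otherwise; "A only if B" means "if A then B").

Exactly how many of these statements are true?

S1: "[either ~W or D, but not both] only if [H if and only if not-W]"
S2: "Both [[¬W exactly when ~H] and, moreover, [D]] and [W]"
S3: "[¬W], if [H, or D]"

S1: Formalization: (~W xor D) -> (H <-> ~W)

~W = ~F = T
~W xor D = T xor T = F
~W = ~F = T
H <-> ~W = F <-> T = F
(~W xor D) -> (H <-> ~W) = F -> F = T
Thus S1 is true.

S2: In symbols: ((~W <-> ~H) & D) & W

~W = ~F = T
~H = ~F = T
~W <-> ~H = T <-> T = T
(~W <-> ~H) & D = T & T = T
((~W <-> ~H) & D) & W = T & F = F
Hence S2 is false.

S3: Formalization: (H | D) -> ~W

H | D = F | T = T
~W = ~F = T
(H | D) -> ~W = T -> T = T
So S3 is true.

2 of the 3 statements are true (S1, S3).

2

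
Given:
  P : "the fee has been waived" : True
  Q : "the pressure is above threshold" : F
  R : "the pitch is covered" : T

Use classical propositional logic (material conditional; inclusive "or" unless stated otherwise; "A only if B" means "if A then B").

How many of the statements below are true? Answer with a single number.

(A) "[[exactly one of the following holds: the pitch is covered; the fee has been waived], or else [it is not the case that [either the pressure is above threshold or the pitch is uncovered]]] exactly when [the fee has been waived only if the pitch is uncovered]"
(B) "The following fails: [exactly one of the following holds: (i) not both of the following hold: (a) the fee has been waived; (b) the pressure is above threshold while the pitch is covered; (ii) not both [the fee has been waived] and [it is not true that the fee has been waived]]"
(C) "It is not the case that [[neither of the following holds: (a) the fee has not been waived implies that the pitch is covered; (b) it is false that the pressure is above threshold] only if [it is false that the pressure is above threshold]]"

(A): Formalization: ((R ⊕ P) ∨ ¬(Q ∨ ¬R)) ↔ (P → ¬R)

R ⊕ P = T ⊕ T = F
¬R = ¬T = F
Q ∨ ¬R = F ∨ F = F
¬(Q ∨ ¬R) = ¬F = T
(R ⊕ P) ∨ ¬(Q ∨ ¬R) = F ∨ T = T
¬R = ¬T = F
P → ¬R = T → F = F
((R ⊕ P) ∨ ¬(Q ∨ ¬R)) ↔ (P → ¬R) = T ↔ F = F
So (A) is false.

(B): This is ¬((P ↑ (Q ∧ R)) ⊕ (P ↑ ¬P)).

Q ∧ R = F ∧ T = F
P ↑ (Q ∧ R) = T ↑ F = T
¬P = ¬T = F
P ↑ ¬P = T ↑ F = T
(P ↑ (Q ∧ R)) ⊕ (P ↑ ¬P) = T ⊕ T = F
¬((P ↑ (Q ∧ R)) ⊕ (P ↑ ¬P)) = ¬F = T
Hence (B) is true.

(C): In symbols: ¬(((¬P → R) ↓ ¬Q) → ¬Q)

¬P = ¬T = F
¬P → R = F → T = T
¬Q = ¬F = T
(¬P → R) ↓ ¬Q = T ↓ T = F
¬Q = ¬F = T
((¬P → R) ↓ ¬Q) → ¬Q = F → T = T
¬(((¬P → R) ↓ ¬Q) → ¬Q) = ¬T = F
Thus (C) is false.

Count: 1.

1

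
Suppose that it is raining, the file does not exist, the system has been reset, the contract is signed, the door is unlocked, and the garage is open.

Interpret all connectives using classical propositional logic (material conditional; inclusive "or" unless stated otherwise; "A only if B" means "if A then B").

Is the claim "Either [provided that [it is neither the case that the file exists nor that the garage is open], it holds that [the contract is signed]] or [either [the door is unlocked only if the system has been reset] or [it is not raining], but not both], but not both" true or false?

Let V = "the file exists" (F), G = "the garage is closed" (F), D = "the contract is signed" (T), H = "the door is locked" (F), N = "the system has been reset" (T), L = "it is raining" (T).
Formalization: ((V nor ~G) -> D) xor ((~H -> N) xor ~L)

~G = ~F = T
V nor ~G = F nor T = F
(V nor ~G) -> D = F -> T = T
~H = ~F = T
~H -> N = T -> T = T
~L = ~T = F
(~H -> N) xor ~L = T xor F = T
((V nor ~G) -> D) xor ((~H -> N) xor ~L) = T xor T = F

False.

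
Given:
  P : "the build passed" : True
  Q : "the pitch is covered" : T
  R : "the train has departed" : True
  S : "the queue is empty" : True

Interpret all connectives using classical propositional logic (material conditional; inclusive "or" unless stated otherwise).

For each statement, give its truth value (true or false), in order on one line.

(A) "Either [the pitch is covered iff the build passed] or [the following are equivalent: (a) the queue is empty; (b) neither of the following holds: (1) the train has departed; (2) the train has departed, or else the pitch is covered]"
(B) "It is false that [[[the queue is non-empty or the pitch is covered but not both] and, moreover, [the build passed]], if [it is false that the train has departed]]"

(A) true / (B) false

(A): Formalization: (Q <-> P) | (S <-> (R nor (R | Q)))

Q <-> P = T <-> T = T
R | Q = T | T = T
R nor (R | Q) = T nor T = F
S <-> (R nor (R | Q)) = T <-> F = F
(Q <-> P) | (S <-> (R nor (R | Q))) = T | F = T
So (A) is true.

(B): Formalization: ~(~R -> ((~S xor Q) & P))

~R = ~T = F
~S = ~T = F
~S xor Q = F xor T = T
(~S xor Q) & P = T & T = T
~R -> ((~S xor Q) & P) = F -> T = T
~(~R -> ((~S xor Q) & P)) = ~T = F
So (B) is false.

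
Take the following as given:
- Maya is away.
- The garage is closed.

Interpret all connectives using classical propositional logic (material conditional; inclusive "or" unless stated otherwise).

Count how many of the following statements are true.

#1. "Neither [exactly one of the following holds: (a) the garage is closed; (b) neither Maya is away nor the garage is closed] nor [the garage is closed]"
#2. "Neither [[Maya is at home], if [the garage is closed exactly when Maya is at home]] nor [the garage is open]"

Let Q = "the garage is closed" (T), P = "Maya is at home" (F).

#1: This is (Q ⊕ (¬P ↓ Q)) ↓ Q.

¬P = ¬F = T
¬P ↓ Q = T ↓ T = F
Q ⊕ (¬P ↓ Q) = T ⊕ F = T
(Q ⊕ (¬P ↓ Q)) ↓ Q = T ↓ T = F
So #1 is false.

#2: Parsed as ((Q ↔ P) → P) ↓ ¬Q

Q ↔ P = T ↔ F = F
(Q ↔ P) → P = F → F = T
¬Q = ¬T = F
((Q ↔ P) → P) ↓ ¬Q = T ↓ F = F
Thus #2 is false.

Count: 0.

0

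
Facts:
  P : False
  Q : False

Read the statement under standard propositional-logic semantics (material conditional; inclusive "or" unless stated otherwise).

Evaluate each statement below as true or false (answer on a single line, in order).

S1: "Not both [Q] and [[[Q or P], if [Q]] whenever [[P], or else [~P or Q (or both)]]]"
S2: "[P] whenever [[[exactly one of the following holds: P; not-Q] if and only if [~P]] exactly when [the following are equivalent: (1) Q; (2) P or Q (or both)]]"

S1 true; S2 false

S1: Formalization: Q ↑ ((P ∨ (¬P ∨ Q)) → (Q → (Q ∨ P)))

¬P = ¬F = T
¬P ∨ Q = T ∨ F = T
P ∨ (¬P ∨ Q) = F ∨ T = T
Q ∨ P = F ∨ F = F
Q → (Q ∨ P) = F → F = T
(P ∨ (¬P ∨ Q)) → (Q → (Q ∨ P)) = T → T = T
Q ↑ ((P ∨ (¬P ∨ Q)) → (Q → (Q ∨ P))) = F ↑ T = T
Hence S1 is true.

S2: Parsed as (((P ⊕ ¬Q) ↔ ¬P) ↔ (Q ↔ (P ∨ Q))) → P

¬Q = ¬F = T
P ⊕ ¬Q = F ⊕ T = T
¬P = ¬F = T
(P ⊕ ¬Q) ↔ ¬P = T ↔ T = T
P ∨ Q = F ∨ F = F
Q ↔ (P ∨ Q) = F ↔ F = T
((P ⊕ ¬Q) ↔ ¬P) ↔ (Q ↔ (P ∨ Q)) = T ↔ T = T
(((P ⊕ ¬Q) ↔ ¬P) ↔ (Q ↔ (P ∨ Q))) → P = T → F = F
Thus S2 is false.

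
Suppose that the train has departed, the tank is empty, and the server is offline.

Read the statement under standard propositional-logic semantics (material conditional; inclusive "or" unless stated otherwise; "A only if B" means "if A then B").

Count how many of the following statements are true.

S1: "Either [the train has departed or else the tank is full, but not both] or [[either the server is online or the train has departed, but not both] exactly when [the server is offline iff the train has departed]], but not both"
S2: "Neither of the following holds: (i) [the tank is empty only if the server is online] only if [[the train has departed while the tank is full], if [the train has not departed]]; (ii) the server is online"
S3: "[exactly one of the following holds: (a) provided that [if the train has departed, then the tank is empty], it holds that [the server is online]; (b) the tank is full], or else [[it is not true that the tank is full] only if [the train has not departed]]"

Let P = "the train has departed" (T), Q = "the tank is full" (F), R = "the server is online" (F).

S1: This is (P xor Q) xor ((R xor P) <-> (~R <-> P)).

P xor Q = T xor F = T
R xor P = F xor T = T
~R = ~F = T
~R <-> P = T <-> T = T
(R xor P) <-> (~R <-> P) = T <-> T = T
(P xor Q) xor ((R xor P) <-> (~R <-> P)) = T xor T = F
So S1 is false.

S2: This is ((~Q -> R) -> (~P -> (P & Q))) nor R.

~Q = ~F = T
~Q -> R = T -> F = F
~P = ~T = F
P & Q = T & F = F
~P -> (P & Q) = F -> F = T
(~Q -> R) -> (~P -> (P & Q)) = F -> T = T
((~Q -> R) -> (~P -> (P & Q))) nor R = T nor F = F
Thus S2 is false.

S3: In symbols: (((P -> ~Q) -> R) xor Q) | (~Q -> ~P)

~Q = ~F = T
P -> ~Q = T -> T = T
(P -> ~Q) -> R = T -> F = F
((P -> ~Q) -> R) xor Q = F xor F = F
~Q = ~F = T
~P = ~T = F
~Q -> ~P = T -> F = F
(((P -> ~Q) -> R) xor Q) | (~Q -> ~P) = F | F = F
So S3 is false.

0 of the 3 statements are true (none).

0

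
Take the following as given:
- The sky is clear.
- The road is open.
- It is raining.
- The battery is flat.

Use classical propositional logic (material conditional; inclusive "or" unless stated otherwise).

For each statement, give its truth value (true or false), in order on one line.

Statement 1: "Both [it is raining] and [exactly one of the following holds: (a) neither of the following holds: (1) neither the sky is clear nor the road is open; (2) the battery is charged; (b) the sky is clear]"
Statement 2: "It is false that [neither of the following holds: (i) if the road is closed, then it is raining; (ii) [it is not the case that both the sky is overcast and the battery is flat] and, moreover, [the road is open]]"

Statement 1 False, Statement 2 True

Let R = "it is raining" (T), P = "the sky is overcast" (F), Q = "the road is closed" (F), S = "the battery is charged" (F).

Statement 1: In symbols: R & (((~P nor ~Q) nor S) xor ~P)

~P = ~F = T
~Q = ~F = T
~P nor ~Q = T nor T = F
(~P nor ~Q) nor S = F nor F = T
~P = ~F = T
((~P nor ~Q) nor S) xor ~P = T xor T = F
R & (((~P nor ~Q) nor S) xor ~P) = T & F = F
Hence Statement 1 is false.

Statement 2: Parsed as ~((Q -> R) nor ((P nand ~S) & ~Q))

Q -> R = F -> T = T
~S = ~F = T
P nand ~S = F nand T = T
~Q = ~F = T
(P nand ~S) & ~Q = T & T = T
(Q -> R) nor ((P nand ~S) & ~Q) = T nor T = F
~((Q -> R) nor ((P nand ~S) & ~Q)) = ~F = T
Thus Statement 2 is true.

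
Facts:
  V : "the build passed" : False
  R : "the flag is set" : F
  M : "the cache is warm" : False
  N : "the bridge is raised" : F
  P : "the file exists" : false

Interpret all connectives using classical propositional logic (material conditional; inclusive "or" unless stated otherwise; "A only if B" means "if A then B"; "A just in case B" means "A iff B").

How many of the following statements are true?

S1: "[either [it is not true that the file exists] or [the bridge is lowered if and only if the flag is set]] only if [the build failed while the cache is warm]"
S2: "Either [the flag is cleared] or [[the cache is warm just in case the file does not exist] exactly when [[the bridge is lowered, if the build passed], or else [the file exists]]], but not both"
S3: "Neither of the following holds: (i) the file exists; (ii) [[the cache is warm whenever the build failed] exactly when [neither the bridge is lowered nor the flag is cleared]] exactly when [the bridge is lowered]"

S1: Formalization: (not P or (not N iff R)) -> (not V and M)

not P = not False = True
not N = not False = True
not N iff R = True iff False = False
not P or (not N iff R) = True or False = True
not V = not False = True
not V and M = True and False = False
(not P or (not N iff R)) -> (not V and M) = True -> False = False
Thus S1 is false.

S2: Parsed as not R xor ((M iff not P) iff ((V -> not N) or P))

not R = not False = True
not P = not False = True
M iff not P = False iff True = False
not N = not False = True
V -> not N = False -> True = True
(V -> not N) or P = True or False = True
(M iff not P) iff ((V -> not N) or P) = False iff True = False
not R xor ((M iff not P) iff ((V -> not N) or P)) = True xor False = True
Hence S2 is true.

S3: This is P nor (((not V -> M) iff (not N nor not R)) iff not N).

not V = not False = True
not V -> M = True -> False = False
not N = not False = True
not R = not False = True
not N nor not R = True nor True = False
(not V -> M) iff (not N nor not R) = False iff False = True
not N = not False = True
((not V -> M) iff (not N nor not R)) iff not N = True iff True = True
P nor (((not V -> M) iff (not N nor not R)) iff not N) = False nor True = False
Thus S3 is false.

True statements: 1 (S2).

1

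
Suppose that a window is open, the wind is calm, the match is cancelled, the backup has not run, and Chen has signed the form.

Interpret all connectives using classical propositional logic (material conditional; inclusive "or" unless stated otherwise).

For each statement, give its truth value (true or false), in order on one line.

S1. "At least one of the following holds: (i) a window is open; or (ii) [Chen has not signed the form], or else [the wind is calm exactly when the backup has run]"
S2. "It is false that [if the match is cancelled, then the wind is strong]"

S1 True; S2 True

Let K = "a window is open" (T), M = "Chen has signed the form" (T), W = "the wind is strong" (F), D = "the backup has run" (F), H = "the match is cancelled" (T).

S1: This is K ∨ (¬M ∨ (¬W ↔ D)).

¬M = ¬T = F
¬W = ¬F = T
¬W ↔ D = T ↔ F = F
¬M ∨ (¬W ↔ D) = F ∨ F = F
K ∨ (¬M ∨ (¬W ↔ D)) = T ∨ F = T
Thus S1 is true.

S2: Formalization: ¬(H → W)

H → W = T → F = F
¬(H → W) = ¬F = T
Thus S2 is true.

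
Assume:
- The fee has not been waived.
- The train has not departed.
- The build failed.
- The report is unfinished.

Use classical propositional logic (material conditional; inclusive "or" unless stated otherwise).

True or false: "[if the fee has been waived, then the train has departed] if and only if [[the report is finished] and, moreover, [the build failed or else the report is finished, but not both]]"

Let P = "the fee has been waived" (False), Q = "the train has departed" (False), S = "the report is finished" (False), R = "the build passed" (False).
In symbols: (P -> Q) iff (S and (not R xor S))

P -> Q = False -> False = True
not R = not False = True
not R xor S = True xor False = True
S and (not R xor S) = False and True = False
(P -> Q) iff (S and (not R xor S)) = True iff False = False

False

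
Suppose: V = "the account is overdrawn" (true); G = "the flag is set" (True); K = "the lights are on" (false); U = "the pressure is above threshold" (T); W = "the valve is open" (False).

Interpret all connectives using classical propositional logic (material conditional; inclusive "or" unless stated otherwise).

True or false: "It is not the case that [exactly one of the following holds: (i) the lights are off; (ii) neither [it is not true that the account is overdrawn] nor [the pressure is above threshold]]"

False

Formalization: not (not K xor (not V nor U))

not K = not False = True
not V = not True = False
not V nor U = False nor True = False
not K xor (not V nor U) = True xor False = True
not (not K xor (not V nor U)) = not True = False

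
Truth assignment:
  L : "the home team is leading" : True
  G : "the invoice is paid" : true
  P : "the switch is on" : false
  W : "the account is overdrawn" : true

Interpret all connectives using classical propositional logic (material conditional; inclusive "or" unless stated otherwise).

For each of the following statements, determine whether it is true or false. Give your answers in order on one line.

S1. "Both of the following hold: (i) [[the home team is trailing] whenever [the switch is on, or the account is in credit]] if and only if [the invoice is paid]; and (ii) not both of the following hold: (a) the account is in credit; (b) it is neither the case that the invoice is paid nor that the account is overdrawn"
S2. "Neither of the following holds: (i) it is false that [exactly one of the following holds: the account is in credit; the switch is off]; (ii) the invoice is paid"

S1: This is (((P or not W) -> not L) iff G) and (not W nand (G nor W)).

not W = not True = False
P or not W = False or False = False
not L = not True = False
(P or not W) -> not L = False -> False = True
((P or not W) -> not L) iff G = True iff True = True
not W = not True = False
G nor W = True nor True = False
not W nand (G nor W) = False nand False = True
(((P or not W) -> not L) iff G) and (not W nand (G nor W)) = True and True = True
Thus S1 is true.

S2: This is not (not W xor not P) nor G.

not W = not True = False
not P = not False = True
not W xor not P = False xor True = True
not (not W xor not P) = not True = False
not (not W xor not P) nor G = False nor True = False
Hence S2 is false.

S1 true, S2 false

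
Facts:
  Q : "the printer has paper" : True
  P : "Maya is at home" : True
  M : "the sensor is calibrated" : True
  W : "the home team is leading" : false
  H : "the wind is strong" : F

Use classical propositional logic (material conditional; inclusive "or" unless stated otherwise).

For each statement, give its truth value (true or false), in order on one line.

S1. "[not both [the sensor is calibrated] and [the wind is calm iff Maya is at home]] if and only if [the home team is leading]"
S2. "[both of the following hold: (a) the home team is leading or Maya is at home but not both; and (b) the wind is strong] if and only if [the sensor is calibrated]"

S1 True, S2 False

S1: Formalization: (M nand (not H iff P)) iff W

not H = not False = True
not H iff P = True iff True = True
M nand (not H iff P) = True nand True = False
(M nand (not H iff P)) iff W = False iff False = True
Thus S1 is true.

S2: Formalization: ((W xor P) and H) iff M

W xor P = False xor True = True
(W xor P) and H = True and False = False
((W xor P) and H) iff M = False iff True = False
Hence S2 is false.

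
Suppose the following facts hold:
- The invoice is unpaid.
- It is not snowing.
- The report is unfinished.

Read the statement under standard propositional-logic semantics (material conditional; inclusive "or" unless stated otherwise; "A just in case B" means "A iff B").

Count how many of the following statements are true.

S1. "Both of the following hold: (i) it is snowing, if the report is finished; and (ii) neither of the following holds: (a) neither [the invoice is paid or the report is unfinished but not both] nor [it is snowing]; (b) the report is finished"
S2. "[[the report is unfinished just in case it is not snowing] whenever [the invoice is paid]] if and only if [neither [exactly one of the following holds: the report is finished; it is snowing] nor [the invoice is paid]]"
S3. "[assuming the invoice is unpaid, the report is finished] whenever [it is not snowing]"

2

Let R = "the report is finished" (F), Q = "it is snowing" (F), P = "the invoice is paid" (F).

S1: Formalization: (R → Q) ∧ (((P ⊕ ¬R) ↓ Q) ↓ R)

R → Q = F → F = T
¬R = ¬F = T
P ⊕ ¬R = F ⊕ T = T
(P ⊕ ¬R) ↓ Q = T ↓ F = F
((P ⊕ ¬R) ↓ Q) ↓ R = F ↓ F = T
(R → Q) ∧ (((P ⊕ ¬R) ↓ Q) ↓ R) = T ∧ T = T
Hence S1 is true.

S2: Formalization: (P → (¬R ↔ ¬Q)) ↔ ((R ⊕ Q) ↓ P)

¬R = ¬F = T
¬Q = ¬F = T
¬R ↔ ¬Q = T ↔ T = T
P → (¬R ↔ ¬Q) = F → T = T
R ⊕ Q = F ⊕ F = F
(R ⊕ Q) ↓ P = F ↓ F = T
(P → (¬R ↔ ¬Q)) ↔ ((R ⊕ Q) ↓ P) = T ↔ T = T
So S2 is true.

S3: Formalization: ¬Q → (¬P → R)

¬Q = ¬F = T
¬P = ¬F = T
¬P → R = T → F = F
¬Q → (¬P → R) = T → F = F
So S3 is false.

2 of the 3 statements are true (S1, S2).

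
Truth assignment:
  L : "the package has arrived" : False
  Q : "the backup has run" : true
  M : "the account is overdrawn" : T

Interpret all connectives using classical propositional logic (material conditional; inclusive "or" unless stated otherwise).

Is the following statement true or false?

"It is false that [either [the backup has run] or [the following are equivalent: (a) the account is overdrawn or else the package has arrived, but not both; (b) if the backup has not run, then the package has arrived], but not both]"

True.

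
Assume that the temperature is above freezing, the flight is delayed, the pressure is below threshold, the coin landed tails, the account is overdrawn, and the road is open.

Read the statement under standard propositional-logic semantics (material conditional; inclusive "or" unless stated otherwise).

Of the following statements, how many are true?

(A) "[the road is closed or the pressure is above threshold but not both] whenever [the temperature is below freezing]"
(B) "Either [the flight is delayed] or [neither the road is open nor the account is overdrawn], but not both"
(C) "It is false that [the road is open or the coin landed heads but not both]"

2

Let U = "the temperature is below freezing" (F), P = "the road is closed" (F), V = "the pressure is above threshold" (F), H = "the flight is delayed" (T), N = "the account is overdrawn" (T), L = "the coin landed heads" (F).

(A): In symbols: U → (P ⊕ V)

P ⊕ V = F ⊕ F = F
U → (P ⊕ V) = F → F = T
Hence (A) is true.

(B): Parsed as H ⊕ (¬P ↓ N)

¬P = ¬F = T
¬P ↓ N = T ↓ T = F
H ⊕ (¬P ↓ N) = T ⊕ F = T
Thus (B) is true.

(C): Parsed as ¬(¬P ⊕ L)

¬P = ¬F = T
¬P ⊕ L = T ⊕ F = T
¬(¬P ⊕ L) = ¬T = F
Thus (C) is false.

2 of the 3 statements are true.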